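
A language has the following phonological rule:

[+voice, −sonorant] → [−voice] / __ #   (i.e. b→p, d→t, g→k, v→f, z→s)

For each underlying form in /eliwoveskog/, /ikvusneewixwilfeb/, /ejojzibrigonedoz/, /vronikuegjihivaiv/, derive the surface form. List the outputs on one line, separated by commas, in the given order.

/eliwoveskog/: /g/ is a voiced obstruent in word-final position, so it devoices to [k]. → [eliwoveskok].
/ikvusneewixwilfeb/: /b/ is a voiced obstruent in word-final position, so it devoices to [p]. → [ikvusneewixwilfep].
/ejojzibrigonedoz/: /z/ is a voiced obstruent in word-final position, so it devoices to [s]. → [ejojzibrigonedos].
/vronikuegjihivaiv/: /v/ is a voiced obstruent in word-final position, so it devoices to [f]. → [vronikuegjihivaif].

eliwoveskok, ikvusneewixwilfep, ejojzibrigonedos, vronikuegjihivaif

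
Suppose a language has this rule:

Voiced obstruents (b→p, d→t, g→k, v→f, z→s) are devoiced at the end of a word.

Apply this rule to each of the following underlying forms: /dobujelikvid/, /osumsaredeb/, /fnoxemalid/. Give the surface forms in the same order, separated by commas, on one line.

dobujelikvit, osumsaredep, fnoxemalit

/dobujelikvid/: /d/ is a voiced obstruent in word-final position, so it devoices to [t]. → [dobujelikvit].
/osumsaredeb/: /b/ is a voiced obstruent in word-final position, so it devoices to [p]. → [osumsaredep].
/fnoxemalid/: /d/ is a voiced obstruent in word-final position, so it devoices to [t]. → [fnoxemalit].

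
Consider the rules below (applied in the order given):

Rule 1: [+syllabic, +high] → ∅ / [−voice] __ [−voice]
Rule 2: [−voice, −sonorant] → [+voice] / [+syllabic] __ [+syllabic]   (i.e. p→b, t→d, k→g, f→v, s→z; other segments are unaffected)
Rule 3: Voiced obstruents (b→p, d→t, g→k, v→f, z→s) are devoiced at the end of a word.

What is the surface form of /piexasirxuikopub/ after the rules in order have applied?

Rule 1 (high vowel syncope): no segment meets the environment; /piexasirxuikopub/ is unchanged.
Rule 2 (intervocalic voicing): /s/ is a voiceless obstruent between vowels /a/ and /i/, so it voices to [z]. /k/ is a voiceless obstruent between vowels /i/ and /o/, so it voices to [g]. /p/ is a voiceless obstruent between vowels /o/ and /u/, so it voices to [b]. /piexasirxuikopub/ → piexazirxuigobub.
Rule 3 (final devoicing): /b/ is a voiced obstruent in word-final position, so it devoices to [p]. /piexazirxuigobub/ → piexazirxuigobup.

piexazirxuigobup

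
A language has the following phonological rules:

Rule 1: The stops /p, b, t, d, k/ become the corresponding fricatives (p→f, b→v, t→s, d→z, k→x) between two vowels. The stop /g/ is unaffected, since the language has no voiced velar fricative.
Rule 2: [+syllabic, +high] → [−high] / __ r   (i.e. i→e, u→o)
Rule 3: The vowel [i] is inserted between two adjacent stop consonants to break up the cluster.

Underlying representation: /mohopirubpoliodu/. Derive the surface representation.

mohoferubipoliozu

Rule 1 (intervocalic spirantization): /p/ is a stop between vowels /o/ and /i/, so it spirantizes to the fricative [f]. /d/ is a stop between vowels /o/ and /u/, so it spirantizes to the fricative [z]. /mohopirubpoliodu/ → mohofirubpoliozu.
Rule 2 (pre-rhotic lowering): /i/ is a high vowel immediately before /r/, so it lowers to [e]. /mohofirubpoliozu/ → mohoferubpoliozu.
Rule 3 (stop-cluster i-epenthesis): /b/ and /p/ form a stop–stop cluster, so [i] is inserted between them. /mohoferubpoliozu/ → mohoferubipoliozu.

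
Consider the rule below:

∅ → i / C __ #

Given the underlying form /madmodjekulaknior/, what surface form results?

madmodjekulakniori

the form ends in the consonant /r/, so [i] is inserted word-finally.
Surface form: [madmodjekulakniori].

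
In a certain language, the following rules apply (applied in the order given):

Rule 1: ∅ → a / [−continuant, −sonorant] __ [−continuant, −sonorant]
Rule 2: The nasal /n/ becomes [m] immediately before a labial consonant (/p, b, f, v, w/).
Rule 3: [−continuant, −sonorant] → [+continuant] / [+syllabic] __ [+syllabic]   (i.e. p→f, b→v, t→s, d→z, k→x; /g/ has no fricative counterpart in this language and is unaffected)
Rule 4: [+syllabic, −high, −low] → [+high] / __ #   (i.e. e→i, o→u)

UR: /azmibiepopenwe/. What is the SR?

Rule 1 (stop-cluster a-epenthesis): no segment meets the environment; /azmibiepopenwe/ is unchanged.
Rule 2 (nasal place assimilation): /n/ precedes the labial consonant /w/, so it assimilates in place to [m]. /azmibiepopenwe/ → azmibiepopemwe.
Rule 3 (intervocalic spirantization): /b/ is a stop between vowels /i/ and /i/, so it spirantizes to the fricative [v]. /p/ is a stop between vowels /e/ and /o/, so it spirantizes to the fricative [f]. /p/ is a stop between vowels /o/ and /e/, so it spirantizes to the fricative [f]. /azmibiepopemwe/ → azmiviefofemwe.
Rule 4 (final vowel raising): /e/ is a mid vowel in word-final position, so it raises to [i]. /azmiviefofemwe/ → azmiviefofemwi.

azmiviefofemwi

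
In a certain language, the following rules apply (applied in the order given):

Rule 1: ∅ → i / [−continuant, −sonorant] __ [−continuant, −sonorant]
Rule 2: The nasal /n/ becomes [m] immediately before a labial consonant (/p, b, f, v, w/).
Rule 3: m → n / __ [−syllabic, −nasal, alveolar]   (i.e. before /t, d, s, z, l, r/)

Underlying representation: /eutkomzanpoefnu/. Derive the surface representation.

eutikonzampoefnu

Rule 1 (stop-cluster i-epenthesis): /t/ and /k/ form a stop–stop cluster, so [i] is inserted between them. /eutkomzanpoefnu/ → eutikomzanpoefnu.
Rule 2 (nasal place assimilation): /n/ precedes the labial consonant /p/, so it assimilates in place to [m]. /eutikomzanpoefnu/ → eutikomzampoefnu.
Rule 3 (nasal place assimilation): /m/ precedes the alveolar consonant /z/, so it assimilates in place to [n]. /eutikomzampoefnu/ → eutikonzampoefnu.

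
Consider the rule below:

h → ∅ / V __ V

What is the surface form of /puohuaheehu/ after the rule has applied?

/h/ occurs between vowels /o/ and /u/, so it deletes.
/h/ occurs between vowels /a/ and /e/, so it deletes.
/h/ occurs between vowels /e/ and /u/, so it deletes.
Surface form: [puouaeeu].

puouaeeu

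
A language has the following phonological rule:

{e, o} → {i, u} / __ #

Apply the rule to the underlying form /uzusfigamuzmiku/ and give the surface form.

No segment of /uzusfigamuzmiku/ meets the structural description of the rule, so the form surfaces unchanged.

uzusfigamuzmiku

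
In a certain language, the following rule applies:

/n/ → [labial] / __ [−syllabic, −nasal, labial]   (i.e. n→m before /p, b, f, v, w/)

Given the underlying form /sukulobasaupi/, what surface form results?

No segment of /sukulobasaupi/ meets the structural description of the rule, so the form surfaces unchanged.

sukulobasaupi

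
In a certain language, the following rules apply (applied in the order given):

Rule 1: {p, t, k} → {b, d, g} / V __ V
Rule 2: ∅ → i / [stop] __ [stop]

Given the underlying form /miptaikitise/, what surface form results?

Rule 1 (intervocalic voicing): /k/ is a voiceless stop between vowels /i/ and /i/, so it voices to [g]. /t/ is a voiceless stop between vowels /i/ and /i/, so it voices to [d]. /miptaikitise/ → miptaigidise.
Rule 2 (stop-cluster i-epenthesis): /p/ and /t/ form a stop–stop cluster, so [i] is inserted between them. /miptaigidise/ → mipitaigidise.

mipitaigidise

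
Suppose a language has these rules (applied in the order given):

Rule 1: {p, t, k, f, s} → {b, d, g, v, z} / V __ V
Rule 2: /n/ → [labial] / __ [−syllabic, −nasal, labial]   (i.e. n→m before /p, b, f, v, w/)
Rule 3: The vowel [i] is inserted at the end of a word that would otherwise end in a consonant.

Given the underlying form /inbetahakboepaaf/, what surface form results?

Rule 1 (intervocalic voicing): /t/ is a voiceless obstruent between vowels /e/ and /a/, so it voices to [d]. /p/ is a voiceless obstruent between vowels /e/ and /a/, so it voices to [b]. /inbetahakboepaaf/ → inbedahakboebaaf.
Rule 2 (nasal place assimilation): /n/ precedes the labial consonant /b/, so it assimilates in place to [m]. /inbedahakboebaaf/ → imbedahakboebaaf.
Rule 3 (final i-epenthesis): the form ends in the consonant /f/, so [i] is inserted word-finally. /imbedahakboebaaf/ → imbedahakboebaafi.

imbedahakboebaafi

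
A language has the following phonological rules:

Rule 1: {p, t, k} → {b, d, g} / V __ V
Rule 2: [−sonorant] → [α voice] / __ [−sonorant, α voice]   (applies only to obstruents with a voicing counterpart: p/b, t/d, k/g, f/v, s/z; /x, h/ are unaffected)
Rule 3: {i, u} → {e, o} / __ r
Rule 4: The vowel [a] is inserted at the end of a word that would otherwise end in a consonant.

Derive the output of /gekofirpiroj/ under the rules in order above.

gegoferperoja

Rule 1 (intervocalic voicing): /k/ is a voiceless stop between vowels /e/ and /o/, so it voices to [g]. /gekofirpiroj/ → gegofirpiroj.
Rule 2 (regressive voicing assimilation): no segment meets the environment; /gegofirpiroj/ is unchanged.
Rule 3 (pre-rhotic lowering): /i/ is a high vowel immediately before /r/, so it lowers to [e]. /i/ is a high vowel immediately before /r/, so it lowers to [e]. /gegofirpiroj/ → gegoferperoj.
Rule 4 (final a-epenthesis): the form ends in the consonant /j/, so [a] is inserted word-finally. /gegoferperoj/ → gegoferperoja.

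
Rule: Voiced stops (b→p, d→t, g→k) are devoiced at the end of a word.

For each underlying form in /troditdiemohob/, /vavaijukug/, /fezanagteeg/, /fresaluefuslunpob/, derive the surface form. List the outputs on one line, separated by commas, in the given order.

/troditdiemohob/: /b/ is a voiced stop in word-final position, so it devoices to [p]. → [troditdiemohop].
/vavaijukug/: /g/ is a voiced stop in word-final position, so it devoices to [k]. → [vavaijukuk].
/fezanagteeg/: /g/ is a voiced stop in word-final position, so it devoices to [k]. → [fezanagteek].
/fresaluefuslunpob/: /b/ is a voiced stop in word-final position, so it devoices to [p]. → [fresaluefuslunpop].

troditdiemohop, vavaijukuk, fezanagteek, fresaluefuslunpop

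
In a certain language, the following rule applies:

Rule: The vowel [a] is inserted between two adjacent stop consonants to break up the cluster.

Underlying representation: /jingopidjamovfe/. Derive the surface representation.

No segment of /jingopidjamovfe/ meets the structural description of the rule, so the form surfaces unchanged.

jingopidjamovfe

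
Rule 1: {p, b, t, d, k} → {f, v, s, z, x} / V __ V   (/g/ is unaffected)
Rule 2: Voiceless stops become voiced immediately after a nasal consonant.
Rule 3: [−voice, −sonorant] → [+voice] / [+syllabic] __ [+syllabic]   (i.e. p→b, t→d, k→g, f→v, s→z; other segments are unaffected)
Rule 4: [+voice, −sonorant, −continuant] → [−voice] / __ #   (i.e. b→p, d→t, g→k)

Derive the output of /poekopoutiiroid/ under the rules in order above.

poexovouziiroit

Rule 1 (intervocalic spirantization): /k/ is a stop between vowels /e/ and /o/, so it spirantizes to the fricative [x]. /p/ is a stop between vowels /o/ and /o/, so it spirantizes to the fricative [f]. /t/ is a stop between vowels /u/ and /i/, so it spirantizes to the fricative [s]. /poekopoutiiroid/ → poexofousiiroid.
Rule 2 (post-nasal voicing): no segment meets the environment; /poexofousiiroid/ is unchanged.
Rule 3 (intervocalic voicing): /f/ is a voiceless obstruent between vowels /o/ and /o/, so it voices to [v]. /s/ is a voiceless obstruent between vowels /u/ and /i/, so it voices to [z]. /poexofousiiroid/ → poexovouziiroid.
Rule 4 (final devoicing): /d/ is a voiced stop in word-final position, so it devoices to [t]. /poexovouziiroid/ → poexovouziiroit.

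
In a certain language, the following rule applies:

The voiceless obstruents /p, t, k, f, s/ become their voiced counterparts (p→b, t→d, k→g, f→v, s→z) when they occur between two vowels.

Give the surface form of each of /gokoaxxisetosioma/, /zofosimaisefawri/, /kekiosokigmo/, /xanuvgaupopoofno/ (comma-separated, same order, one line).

/gokoaxxisetosioma/: /k/ is a voiceless obstruent between vowels /o/ and /o/, so it voices to [g]. /s/ is a voiceless obstruent between vowels /i/ and /e/, so it voices to [z]. /t/ is a voiceless obstruent between vowels /e/ and /o/, so it voices to [d]. /s/ is a voiceless obstruent between vowels /o/ and /i/, so it voices to [z]. → [gogoaxxizedozioma].
/zofosimaisefawri/: /f/ is a voiceless obstruent between vowels /o/ and /o/, so it voices to [v]. /s/ is a voiceless obstruent between vowels /o/ and /i/, so it voices to [z]. /s/ is a voiceless obstruent between vowels /i/ and /e/, so it voices to [z]. /f/ is a voiceless obstruent between vowels /e/ and /a/, so it voices to [v]. → [zovozimaizevawri].
/kekiosokigmo/: /k/ is a voiceless obstruent between vowels /e/ and /i/, so it voices to [g]. /s/ is a voiceless obstruent between vowels /o/ and /o/, so it voices to [z]. /k/ is a voiceless obstruent between vowels /o/ and /i/, so it voices to [g]. → [kegiozogigmo].
/xanuvgaupopoofno/: /p/ is a voiceless obstruent between vowels /u/ and /o/, so it voices to [b]. /p/ is a voiceless obstruent between vowels /o/ and /o/, so it voices to [b]. → [xanuvgauboboofno].

gogoaxxizedozioma, zovozimaizevawri, kegiozogigmo, xanuvgauboboofno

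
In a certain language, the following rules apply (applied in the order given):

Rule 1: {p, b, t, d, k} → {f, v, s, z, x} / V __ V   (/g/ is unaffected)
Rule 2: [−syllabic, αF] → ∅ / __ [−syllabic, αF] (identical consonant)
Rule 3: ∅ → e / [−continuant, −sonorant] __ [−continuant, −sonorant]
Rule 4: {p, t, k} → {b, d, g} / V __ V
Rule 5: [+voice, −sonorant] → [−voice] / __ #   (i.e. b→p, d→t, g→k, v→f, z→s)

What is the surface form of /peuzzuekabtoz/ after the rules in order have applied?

Rule 1 (intervocalic spirantization): /k/ is a stop between vowels /e/ and /a/, so it spirantizes to the fricative [x]. /peuzzuekabtoz/ → peuzzuexabtoz.
Rule 2 (degemination): /zz/ is a geminate; the first /z/ deletes. /peuzzuexabtoz/ → peuzuexabtoz.
Rule 3 (stop-cluster e-epenthesis): /b/ and /t/ form a stop–stop cluster, so [e] is inserted between them. /peuzuexabtoz/ → peuzuexabetoz.
Rule 4 (intervocalic voicing): /t/ is a voiceless stop between vowels /e/ and /o/, so it voices to [d]. /peuzuexabetoz/ → peuzuexabedoz.
Rule 5 (final devoicing): /z/ is a voiced obstruent in word-final position, so it devoices to [s]. /peuzuexabedoz/ → peuzuexabedos.

peuzuexabedos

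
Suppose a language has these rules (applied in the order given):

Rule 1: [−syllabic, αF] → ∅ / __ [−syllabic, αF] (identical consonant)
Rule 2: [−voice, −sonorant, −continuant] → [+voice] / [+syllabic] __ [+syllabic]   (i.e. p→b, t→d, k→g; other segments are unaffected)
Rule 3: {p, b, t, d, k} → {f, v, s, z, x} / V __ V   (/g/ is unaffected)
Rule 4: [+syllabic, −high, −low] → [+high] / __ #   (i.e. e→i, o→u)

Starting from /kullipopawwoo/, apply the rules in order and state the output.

kulivovawou

Rule 1 (degemination): /ll/ is a geminate; the first /l/ deletes. /ww/ is a geminate; the first /w/ deletes. /kullipopawwoo/ → kulipopawoo.
Rule 2 (intervocalic voicing): /p/ is a voiceless stop between vowels /i/ and /o/, so it voices to [b]. /p/ is a voiceless stop between vowels /o/ and /a/, so it voices to [b]. /kulipopawoo/ → kulibobawoo.
Rule 3 (intervocalic spirantization): /b/ is a stop between vowels /i/ and /o/, so it spirantizes to the fricative [v]. /b/ is a stop between vowels /o/ and /a/, so it spirantizes to the fricative [v]. /kulibobawoo/ → kulivovawoo.
Rule 4 (final vowel raising): /o/ is a mid vowel in word-final position, so it raises to [u]. /kulivovawoo/ → kulivovawou.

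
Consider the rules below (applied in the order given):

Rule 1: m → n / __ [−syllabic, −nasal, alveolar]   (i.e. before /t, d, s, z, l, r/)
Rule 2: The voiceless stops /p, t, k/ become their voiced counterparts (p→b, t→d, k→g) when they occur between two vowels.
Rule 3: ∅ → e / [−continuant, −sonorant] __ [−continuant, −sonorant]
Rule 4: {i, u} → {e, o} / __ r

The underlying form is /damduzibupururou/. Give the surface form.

Rule 1 (nasal place assimilation): /m/ precedes the alveolar consonant /d/, so it assimilates in place to [n]. /damduzibupururou/ → danduzibupururou.
Rule 2 (intervocalic voicing): /p/ is a voiceless stop between vowels /u/ and /u/, so it voices to [b]. /danduzibupururou/ → danduzibubururou.
Rule 3 (stop-cluster e-epenthesis): no segment meets the environment; /danduzibubururou/ is unchanged.
Rule 4 (pre-rhotic lowering): /u/ is a high vowel immediately before /r/, so it lowers to [o]. /u/ is a high vowel immediately before /r/, so it lowers to [o]. /danduzibubururou/ → danduzibubororou.

danduzibubororou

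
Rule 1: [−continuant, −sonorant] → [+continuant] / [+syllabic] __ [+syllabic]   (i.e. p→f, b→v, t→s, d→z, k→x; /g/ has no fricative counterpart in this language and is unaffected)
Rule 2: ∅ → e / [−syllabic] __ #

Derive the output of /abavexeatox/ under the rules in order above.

Rule 1 (intervocalic spirantization): /b/ is a stop between vowels /a/ and /a/, so it spirantizes to the fricative [v]. /t/ is a stop between vowels /a/ and /o/, so it spirantizes to the fricative [s]. /abavexeatox/ → avavexeasox.
Rule 2 (final e-epenthesis): the form ends in the consonant /x/, so [e] is inserted word-finally. /avavexeasox/ → avavexeasoxe.

avavexeasoxe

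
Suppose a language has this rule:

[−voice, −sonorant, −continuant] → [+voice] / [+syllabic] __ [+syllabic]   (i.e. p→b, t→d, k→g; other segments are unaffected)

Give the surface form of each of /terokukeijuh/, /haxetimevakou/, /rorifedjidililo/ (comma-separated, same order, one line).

/terokukeijuh/: /k/ is a voiceless stop between vowels /o/ and /u/, so it voices to [g]. /k/ is a voiceless stop between vowels /u/ and /e/, so it voices to [g]. → [terogugeijuh].
/haxetimevakou/: /t/ is a voiceless stop between vowels /e/ and /i/, so it voices to [d]. /k/ is a voiceless stop between vowels /a/ and /o/, so it voices to [g]. → [haxedimevagou].
/rorifedjidililo/: the rule's environment is not met; surfaces unchanged as [rorifedjidililo].

terogugeijuh, haxedimevagou, rorifedjidililo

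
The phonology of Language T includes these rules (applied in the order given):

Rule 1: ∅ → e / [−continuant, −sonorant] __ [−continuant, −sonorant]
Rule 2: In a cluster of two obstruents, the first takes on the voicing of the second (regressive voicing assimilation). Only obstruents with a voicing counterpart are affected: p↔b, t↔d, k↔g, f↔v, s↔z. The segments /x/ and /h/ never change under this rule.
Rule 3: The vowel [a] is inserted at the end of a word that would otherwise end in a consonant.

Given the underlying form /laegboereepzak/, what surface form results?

Rule 1 (stop-cluster e-epenthesis): /g/ and /b/ form a stop–stop cluster, so [e] is inserted between them. /laegboereepzak/ → laegeboereepzak.
Rule 2 (regressive voicing assimilation): /p/ precedes the voiced obstruent /z/, so it voices to [b] by assimilation. /laegeboereepzak/ → laegeboereebzak.
Rule 3 (final a-epenthesis): the form ends in the consonant /k/, so [a] is inserted word-finally. /laegeboereebzak/ → laegeboereebzaka.

laegeboereebzaka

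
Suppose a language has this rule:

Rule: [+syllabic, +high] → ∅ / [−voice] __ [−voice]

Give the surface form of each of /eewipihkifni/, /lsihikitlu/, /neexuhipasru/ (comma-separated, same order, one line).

/eewipihkifni/: /i/ is a high vowel flanked by voiceless consonants /p/ and /h/, so it deletes. /i/ is a high vowel flanked by voiceless consonants /k/ and /f/, so it deletes. → [eewiphkfni].
/lsihikitlu/: /i/ is a high vowel flanked by voiceless consonants /s/ and /h/, so it deletes. /i/ is a high vowel flanked by voiceless consonants /h/ and /k/, so it deletes. /i/ is a high vowel flanked by voiceless consonants /k/ and /t/, so it deletes. → [lshktlu].
/neexuhipasru/: /u/ is a high vowel flanked by voiceless consonants /x/ and /h/, so it deletes. /i/ is a high vowel flanked by voiceless consonants /h/ and /p/, so it deletes. → [neexhpasru].

eewiphkfni, lshktlu, neexhpasru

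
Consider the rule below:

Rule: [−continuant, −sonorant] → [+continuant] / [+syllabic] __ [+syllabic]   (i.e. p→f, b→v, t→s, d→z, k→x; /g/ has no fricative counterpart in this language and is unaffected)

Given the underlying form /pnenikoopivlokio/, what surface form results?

pnenixoofivloxio

/k/ is a stop between vowels /i/ and /o/, so it spirantizes to the fricative [x].
/p/ is a stop between vowels /o/ and /i/, so it spirantizes to the fricative [f].
/k/ is a stop between vowels /o/ and /i/, so it spirantizes to the fricative [x].
The other instance of /p/ does not occur in the required environment and remains unchanged.
Surface form: [pnenixoofivloxio].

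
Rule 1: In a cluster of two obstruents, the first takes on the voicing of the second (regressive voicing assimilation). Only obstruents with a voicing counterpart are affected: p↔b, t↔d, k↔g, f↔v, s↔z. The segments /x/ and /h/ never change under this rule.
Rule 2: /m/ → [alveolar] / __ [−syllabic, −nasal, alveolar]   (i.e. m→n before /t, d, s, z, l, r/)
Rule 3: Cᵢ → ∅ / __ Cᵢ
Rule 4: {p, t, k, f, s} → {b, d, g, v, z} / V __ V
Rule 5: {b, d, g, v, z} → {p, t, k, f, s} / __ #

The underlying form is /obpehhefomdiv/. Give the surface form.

obehevondif

Rule 1 (regressive voicing assimilation): /b/ precedes the voiceless obstruent /p/, so it devoices to [p] by assimilation. /obpehhefomdiv/ → oppehhefomdiv.
Rule 2 (nasal place assimilation): /m/ precedes the alveolar consonant /d/, so it assimilates in place to [n]. /oppehhefomdiv/ → oppehhefondiv.
Rule 3 (degemination): /pp/ is a geminate; the first /p/ deletes. /hh/ is a geminate; the first /h/ deletes. /oppehhefondiv/ → opehefondiv.
Rule 4 (intervocalic voicing): /p/ is a voiceless obstruent between vowels /o/ and /e/, so it voices to [b]. /f/ is a voiceless obstruent between vowels /e/ and /o/, so it voices to [v]. /opehefondiv/ → obehevondiv.
Rule 5 (final devoicing): /v/ is a voiced obstruent in word-final position, so it devoices to [f]. /obehevondiv/ → obehevondif.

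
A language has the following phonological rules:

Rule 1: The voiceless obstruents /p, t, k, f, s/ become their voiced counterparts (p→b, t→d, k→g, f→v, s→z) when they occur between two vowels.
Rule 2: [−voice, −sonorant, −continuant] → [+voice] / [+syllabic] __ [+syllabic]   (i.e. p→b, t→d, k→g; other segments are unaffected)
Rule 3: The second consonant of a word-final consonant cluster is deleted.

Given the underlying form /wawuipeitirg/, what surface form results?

wawuibeidir

Rule 1 (intervocalic voicing): /p/ is a voiceless obstruent between vowels /i/ and /e/, so it voices to [b]. /t/ is a voiceless obstruent between vowels /i/ and /i/, so it voices to [d]. /wawuipeitirg/ → wawuibeidirg.
Rule 2 (intervocalic voicing): no segment meets the environment; /wawuibeidirg/ is unchanged.
Rule 3 (final cluster simplification): /g/ is the second consonant of a word-final cluster /rg/, so it deletes. /wawuibeidirg/ → wawuibeidir.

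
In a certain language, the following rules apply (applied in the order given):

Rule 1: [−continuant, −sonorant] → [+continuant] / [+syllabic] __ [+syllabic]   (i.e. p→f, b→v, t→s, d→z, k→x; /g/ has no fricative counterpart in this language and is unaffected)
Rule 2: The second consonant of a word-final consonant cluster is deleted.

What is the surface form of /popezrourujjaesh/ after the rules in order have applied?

pofezrourujjaes

Rule 1 (intervocalic spirantization): /p/ is a stop between vowels /o/ and /e/, so it spirantizes to the fricative [f]. /popezrourujjaesh/ → pofezrourujjaesh.
Rule 2 (final cluster simplification): /h/ is the second consonant of a word-final cluster /sh/, so it deletes. /pofezrourujjaesh/ → pofezrourujjaes.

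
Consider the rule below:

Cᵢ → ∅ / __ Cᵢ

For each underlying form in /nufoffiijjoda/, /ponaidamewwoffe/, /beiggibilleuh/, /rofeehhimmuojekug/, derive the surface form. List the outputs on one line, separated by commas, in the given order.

nufofiijoda, ponaidamewofe, beigibileuh, rofeehimuojekug

/nufoffiijjoda/: /ff/ is a geminate; the first /f/ deletes. /jj/ is a geminate; the first /j/ deletes. → [nufofiijoda].
/ponaidamewwoffe/: /ww/ is a geminate; the first /w/ deletes. /ff/ is a geminate; the first /f/ deletes. → [ponaidamewofe].
/beiggibilleuh/: /gg/ is a geminate; the first /g/ deletes. /ll/ is a geminate; the first /l/ deletes. → [beigibileuh].
/rofeehhimmuojekug/: /hh/ is a geminate; the first /h/ deletes. /mm/ is a geminate; the first /m/ deletes. → [rofeehimuojekug].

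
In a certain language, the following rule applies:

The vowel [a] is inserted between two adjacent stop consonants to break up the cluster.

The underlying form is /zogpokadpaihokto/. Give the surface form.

zogapokadapaihokato

/g/ and /p/ form a stop–stop cluster, so [a] is inserted between them.
/d/ and /p/ form a stop–stop cluster, so [a] is inserted between them.
/k/ and /t/ form a stop–stop cluster, so [a] is inserted between them.
Surface form: [zogapokadapaihokato].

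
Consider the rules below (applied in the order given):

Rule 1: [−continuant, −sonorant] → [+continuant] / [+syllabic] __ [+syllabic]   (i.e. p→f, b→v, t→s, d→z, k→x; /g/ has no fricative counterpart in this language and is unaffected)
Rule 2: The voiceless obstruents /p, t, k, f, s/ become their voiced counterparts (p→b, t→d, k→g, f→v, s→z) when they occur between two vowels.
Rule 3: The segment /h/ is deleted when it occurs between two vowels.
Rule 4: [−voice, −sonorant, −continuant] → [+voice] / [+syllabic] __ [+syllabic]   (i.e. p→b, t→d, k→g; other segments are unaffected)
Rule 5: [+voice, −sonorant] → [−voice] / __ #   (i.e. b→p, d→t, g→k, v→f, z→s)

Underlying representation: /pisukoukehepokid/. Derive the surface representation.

pizuxouxeevoxit

Rule 1 (intervocalic spirantization): /k/ is a stop between vowels /u/ and /o/, so it spirantizes to the fricative [x]. /k/ is a stop between vowels /u/ and /e/, so it spirantizes to the fricative [x]. /p/ is a stop between vowels /e/ and /o/, so it spirantizes to the fricative [f]. /k/ is a stop between vowels /o/ and /i/, so it spirantizes to the fricative [x]. /pisukoukehepokid/ → pisuxouxehefoxid.
Rule 2 (intervocalic voicing): /s/ is a voiceless obstruent between vowels /i/ and /u/, so it voices to [z]. /f/ is a voiceless obstruent between vowels /e/ and /o/, so it voices to [v]. /pisuxouxehefoxid/ → pizuxouxehevoxid.
Rule 3 (intervocalic h-deletion): /h/ occurs between vowels /e/ and /e/, so it deletes. /pizuxouxehevoxid/ → pizuxouxeevoxid.
Rule 4 (intervocalic voicing): no segment meets the environment; /pizuxouxeevoxid/ is unchanged.
Rule 5 (final devoicing): /d/ is a voiced obstruent in word-final position, so it devoices to [t]. /pizuxouxeevoxid/ → pizuxouxeevoxit.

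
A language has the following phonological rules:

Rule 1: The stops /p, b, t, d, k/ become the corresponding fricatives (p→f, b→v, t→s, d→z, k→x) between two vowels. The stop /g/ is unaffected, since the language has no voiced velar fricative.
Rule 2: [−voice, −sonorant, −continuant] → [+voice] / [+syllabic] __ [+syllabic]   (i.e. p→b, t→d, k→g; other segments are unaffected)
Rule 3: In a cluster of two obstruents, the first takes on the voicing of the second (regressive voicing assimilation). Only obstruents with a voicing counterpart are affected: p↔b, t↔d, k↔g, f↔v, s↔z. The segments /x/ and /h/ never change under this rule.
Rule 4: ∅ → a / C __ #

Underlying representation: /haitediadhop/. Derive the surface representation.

haiseziathopa

Rule 1 (intervocalic spirantization): /t/ is a stop between vowels /i/ and /e/, so it spirantizes to the fricative [s]. /d/ is a stop between vowels /e/ and /i/, so it spirantizes to the fricative [z]. /haitediadhop/ → haiseziadhop.
Rule 2 (intervocalic voicing): no segment meets the environment; /haiseziadhop/ is unchanged.
Rule 3 (regressive voicing assimilation): /d/ precedes the voiceless obstruent /h/, so it devoices to [t] by assimilation. /haiseziadhop/ → haiseziathop.
Rule 4 (final a-epenthesis): the form ends in the consonant /p/, so [a] is inserted word-finally. /haiseziathop/ → haiseziathopa.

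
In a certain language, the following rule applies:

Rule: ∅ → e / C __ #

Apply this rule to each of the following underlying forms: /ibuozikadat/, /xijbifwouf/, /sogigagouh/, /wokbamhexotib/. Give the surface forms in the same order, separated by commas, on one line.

ibuozikadate, xijbifwoufe, sogigagouhe, wokbamhexotibe

/ibuozikadat/: the form ends in the consonant /t/, so [e] is inserted word-finally. → [ibuozikadate].
/xijbifwouf/: the form ends in the consonant /f/, so [e] is inserted word-finally. → [xijbifwoufe].
/sogigagouh/: the form ends in the consonant /h/, so [e] is inserted word-finally. → [sogigagouhe].
/wokbamhexotib/: the form ends in the consonant /b/, so [e] is inserted word-finally. → [wokbamhexotibe].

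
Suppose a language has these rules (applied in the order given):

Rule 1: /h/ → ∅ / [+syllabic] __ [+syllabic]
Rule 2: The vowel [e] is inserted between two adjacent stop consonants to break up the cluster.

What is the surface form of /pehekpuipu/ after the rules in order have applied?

Rule 1 (intervocalic h-deletion): /h/ occurs between vowels /e/ and /e/, so it deletes. /pehekpuipu/ → peekpuipu.
Rule 2 (stop-cluster e-epenthesis): /k/ and /p/ form a stop–stop cluster, so [e] is inserted between them. /peekpuipu/ → peekepuipu.

peekepuipu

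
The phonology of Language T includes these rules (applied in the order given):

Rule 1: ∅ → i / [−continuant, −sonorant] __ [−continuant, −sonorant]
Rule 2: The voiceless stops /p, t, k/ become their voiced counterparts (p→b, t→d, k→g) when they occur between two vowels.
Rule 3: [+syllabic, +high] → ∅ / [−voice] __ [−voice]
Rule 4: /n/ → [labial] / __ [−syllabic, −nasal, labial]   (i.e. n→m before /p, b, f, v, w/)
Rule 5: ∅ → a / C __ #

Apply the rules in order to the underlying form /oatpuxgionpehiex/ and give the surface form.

oadibuxgiompehiexa

Rule 1 (stop-cluster i-epenthesis): /t/ and /p/ form a stop–stop cluster, so [i] is inserted between them. /oatpuxgionpehiex/ → oatipuxgionpehiex.
Rule 2 (intervocalic voicing): /t/ is a voiceless stop between vowels /a/ and /i/, so it voices to [d]. /p/ is a voiceless stop between vowels /i/ and /u/, so it voices to [b]. /oatipuxgionpehiex/ → oadibuxgionpehiex.
Rule 3 (high vowel syncope): no segment meets the environment; /oadibuxgionpehiex/ is unchanged.
Rule 4 (nasal place assimilation): /n/ precedes the labial consonant /p/, so it assimilates in place to [m]. /oadibuxgionpehiex/ → oadibuxgiompehiex.
Rule 5 (final a-epenthesis): the form ends in the consonant /x/, so [a] is inserted word-finally. /oadibuxgiompehiex/ → oadibuxgiompehiexa.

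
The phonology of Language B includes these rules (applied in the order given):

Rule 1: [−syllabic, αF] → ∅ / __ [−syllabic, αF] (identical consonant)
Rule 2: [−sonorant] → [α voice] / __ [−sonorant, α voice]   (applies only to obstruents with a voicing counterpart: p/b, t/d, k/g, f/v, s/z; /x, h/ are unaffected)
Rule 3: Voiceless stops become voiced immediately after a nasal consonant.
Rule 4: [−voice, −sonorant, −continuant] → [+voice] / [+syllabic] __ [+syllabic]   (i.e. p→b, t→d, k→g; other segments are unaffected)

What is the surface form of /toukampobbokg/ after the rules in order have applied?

Rule 1 (degemination): /bb/ is a geminate; the first /b/ deletes. /toukampobbokg/ → toukampobokg.
Rule 2 (regressive voicing assimilation): /k/ precedes the voiced obstruent /g/, so it voices to [g] by assimilation. /toukampobokg/ → toukampobogg.
Rule 3 (post-nasal voicing): /p/ is a voiceless stop immediately after the nasal /m/, so it voices to [b]. /toukampobogg/ → toukambobogg.
Rule 4 (intervocalic voicing): /k/ is a voiceless stop between vowels /u/ and /a/, so it voices to [g]. /toukambobogg/ → tougambobogg.

tougambobogg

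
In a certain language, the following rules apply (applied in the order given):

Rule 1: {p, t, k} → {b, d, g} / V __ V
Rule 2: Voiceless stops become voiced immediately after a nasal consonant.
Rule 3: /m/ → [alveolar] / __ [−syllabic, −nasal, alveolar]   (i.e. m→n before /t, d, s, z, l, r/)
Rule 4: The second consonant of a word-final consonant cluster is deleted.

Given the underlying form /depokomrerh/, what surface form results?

debogonrer

Rule 1 (intervocalic voicing): /p/ is a voiceless stop between vowels /e/ and /o/, so it voices to [b]. /k/ is a voiceless stop between vowels /o/ and /o/, so it voices to [g]. /depokomrerh/ → debogomrerh.
Rule 2 (post-nasal voicing): no segment meets the environment; /debogomrerh/ is unchanged.
Rule 3 (nasal place assimilation): /m/ precedes the alveolar consonant /r/, so it assimilates in place to [n]. /debogomrerh/ → debogonrerh.
Rule 4 (final cluster simplification): /h/ is the second consonant of a word-final cluster /rh/, so it deletes. /debogonrerh/ → debogonrer.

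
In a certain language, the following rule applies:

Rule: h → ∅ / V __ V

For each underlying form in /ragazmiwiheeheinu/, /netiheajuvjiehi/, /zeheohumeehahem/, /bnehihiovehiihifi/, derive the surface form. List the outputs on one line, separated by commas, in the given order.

/ragazmiwiheeheinu/: /h/ occurs between vowels /i/ and /e/, so it deletes. /h/ occurs between vowels /e/ and /e/, so it deletes. → [ragazmiwieeeinu].
/netiheajuvjiehi/: /h/ occurs between vowels /i/ and /e/, so it deletes. /h/ occurs between vowels /e/ and /i/, so it deletes. → [netieajuvjiei].
/zeheohumeehahem/: /h/ occurs between vowels /e/ and /e/, so it deletes. /h/ occurs between vowels /o/ and /u/, so it deletes. /h/ occurs between vowels /e/ and /a/, so it deletes. /h/ occurs between vowels /a/ and /e/, so it deletes. → [zeeoumeeaem].
/bnehihiovehiihifi/: /h/ occurs between vowels /e/ and /i/, so it deletes. /h/ occurs between vowels /i/ and /i/, so it deletes. /h/ occurs between vowels /e/ and /i/, so it deletes. /h/ occurs between vowels /i/ and /i/, so it deletes. → [bneiioveiiifi].

ragazmiwieeeinu, netieajuvjiei, zeeoumeeaem, bneiioveiiifi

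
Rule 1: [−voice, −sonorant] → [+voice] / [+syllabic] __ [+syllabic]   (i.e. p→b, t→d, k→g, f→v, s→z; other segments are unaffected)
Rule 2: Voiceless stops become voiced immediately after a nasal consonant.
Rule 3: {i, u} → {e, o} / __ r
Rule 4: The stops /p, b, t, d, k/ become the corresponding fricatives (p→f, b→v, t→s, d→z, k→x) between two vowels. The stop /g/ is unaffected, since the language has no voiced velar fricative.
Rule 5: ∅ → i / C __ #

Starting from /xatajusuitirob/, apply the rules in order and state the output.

Rule 1 (intervocalic voicing): /t/ is a voiceless obstruent between vowels /a/ and /a/, so it voices to [d]. /s/ is a voiceless obstruent between vowels /u/ and /u/, so it voices to [z]. /t/ is a voiceless obstruent between vowels /i/ and /i/, so it voices to [d]. /xatajusuitirob/ → xadajuzuidirob.
Rule 2 (post-nasal voicing): no segment meets the environment; /xadajuzuidirob/ is unchanged.
Rule 3 (pre-rhotic lowering): /i/ is a high vowel immediately before /r/, so it lowers to [e]. /xadajuzuidirob/ → xadajuzuiderob.
Rule 4 (intervocalic spirantization): /d/ is a stop between vowels /a/ and /a/, so it spirantizes to the fricative [z]. /d/ is a stop between vowels /i/ and /e/, so it spirantizes to the fricative [z]. /xadajuzuiderob/ → xazajuzuizerob.
Rule 5 (final i-epenthesis): the form ends in the consonant /b/, so [i] is inserted word-finally. /xazajuzuizerob/ → xazajuzuizerobi.

xazajuzuizerobi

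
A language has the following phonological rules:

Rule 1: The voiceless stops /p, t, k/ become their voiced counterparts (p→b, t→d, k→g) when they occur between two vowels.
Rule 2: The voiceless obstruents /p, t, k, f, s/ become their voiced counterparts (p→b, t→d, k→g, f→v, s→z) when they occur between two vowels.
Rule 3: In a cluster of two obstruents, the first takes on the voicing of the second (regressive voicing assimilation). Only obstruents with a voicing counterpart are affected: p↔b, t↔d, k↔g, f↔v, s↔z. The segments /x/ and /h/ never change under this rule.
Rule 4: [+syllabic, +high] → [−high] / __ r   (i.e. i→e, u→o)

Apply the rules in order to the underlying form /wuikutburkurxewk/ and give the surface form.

Rule 1 (intervocalic voicing): /k/ is a voiceless stop between vowels /i/ and /u/, so it voices to [g]. /wuikutburkurxewk/ → wuigutburkurxewk.
Rule 2 (intervocalic voicing): no segment meets the environment; /wuigutburkurxewk/ is unchanged.
Rule 3 (regressive voicing assimilation): /t/ precedes the voiced obstruent /b/, so it voices to [d] by assimilation. /wuigutburkurxewk/ → wuigudburkurxewk.
Rule 4 (pre-rhotic lowering): /u/ is a high vowel immediately before /r/, so it lowers to [o]. /u/ is a high vowel immediately before /r/, so it lowers to [o]. /wuigudburkurxewk/ → wuigudborkorxewk.

wuigudborkorxewk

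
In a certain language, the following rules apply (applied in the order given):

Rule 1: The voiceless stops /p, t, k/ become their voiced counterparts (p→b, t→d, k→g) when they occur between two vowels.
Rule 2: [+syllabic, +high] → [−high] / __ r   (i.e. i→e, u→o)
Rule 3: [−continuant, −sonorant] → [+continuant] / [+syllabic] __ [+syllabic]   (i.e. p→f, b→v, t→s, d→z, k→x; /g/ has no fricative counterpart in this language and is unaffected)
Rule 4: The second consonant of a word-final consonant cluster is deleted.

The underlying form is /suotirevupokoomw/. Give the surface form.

Rule 1 (intervocalic voicing): /t/ is a voiceless stop between vowels /o/ and /i/, so it voices to [d]. /p/ is a voiceless stop between vowels /u/ and /o/, so it voices to [b]. /k/ is a voiceless stop between vowels /o/ and /o/, so it voices to [g]. /suotirevupokoomw/ → suodirevubogoomw.
Rule 2 (pre-rhotic lowering): /i/ is a high vowel immediately before /r/, so it lowers to [e]. /suodirevubogoomw/ → suoderevubogoomw.
Rule 3 (intervocalic spirantization): /d/ is a stop between vowels /o/ and /e/, so it spirantizes to the fricative [z]. /b/ is a stop between vowels /u/ and /o/, so it spirantizes to the fricative [v]. /suoderevubogoomw/ → suozerevuvogoomw.
Rule 4 (final cluster simplification): /w/ is the second consonant of a word-final cluster /mw/, so it deletes. /suozerevuvogoomw/ → suozerevuvogoom.

suozerevuvogoom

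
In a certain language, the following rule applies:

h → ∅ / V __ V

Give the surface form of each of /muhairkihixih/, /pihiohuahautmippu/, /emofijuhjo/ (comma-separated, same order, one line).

muairkiixih, piiouaautmippu, emofijuhjo

/muhairkihixih/: /h/ occurs between vowels /u/ and /a/, so it deletes. /h/ occurs between vowels /i/ and /i/, so it deletes. → [muairkiixih].
/pihiohuahautmippu/: /h/ occurs between vowels /i/ and /i/, so it deletes. /h/ occurs between vowels /o/ and /u/, so it deletes. /h/ occurs between vowels /a/ and /a/, so it deletes. → [piiouaautmippu].
/emofijuhjo/: the rule's environment is not met; surfaces unchanged as [emofijuhjo].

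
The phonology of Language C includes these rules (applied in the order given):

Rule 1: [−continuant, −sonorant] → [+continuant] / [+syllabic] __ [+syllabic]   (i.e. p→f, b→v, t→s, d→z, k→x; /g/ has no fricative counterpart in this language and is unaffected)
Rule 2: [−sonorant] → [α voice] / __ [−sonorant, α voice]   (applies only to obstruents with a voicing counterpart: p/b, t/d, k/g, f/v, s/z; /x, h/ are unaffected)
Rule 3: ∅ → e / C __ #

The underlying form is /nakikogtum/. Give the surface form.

Rule 1 (intervocalic spirantization): /k/ is a stop between vowels /a/ and /i/, so it spirantizes to the fricative [x]. /k/ is a stop between vowels /i/ and /o/, so it spirantizes to the fricative [x]. /nakikogtum/ → naxixogtum.
Rule 2 (regressive voicing assimilation): /g/ precedes the voiceless obstruent /t/, so it devoices to [k] by assimilation. /naxixogtum/ → naxixoktum.
Rule 3 (final e-epenthesis): the form ends in the consonant /m/, so [e] is inserted word-finally. /naxixoktum/ → naxixoktume.

naxixoktume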